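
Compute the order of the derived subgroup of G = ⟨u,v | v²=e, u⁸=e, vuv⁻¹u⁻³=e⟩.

G' = [G, G] is generated by all commutators. The generator-pair commutators are: [u, v] = u⁶.
The subgroup they normally generate is {e, u², u⁴, u⁶}, of order 4.
Check: |G/G'| = 16/4 = 4 is the order of the abelianisation.

Answer: 4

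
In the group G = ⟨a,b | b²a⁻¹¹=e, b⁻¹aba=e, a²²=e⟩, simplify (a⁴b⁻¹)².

Compute successive powers of (a⁴b⁻¹), reducing at each step:
  (a⁴b⁻¹)²: (a⁴b⁻¹) · a⁴ = b⁻¹;   (b⁻¹) · b⁻¹ = a¹¹

Answer: a¹¹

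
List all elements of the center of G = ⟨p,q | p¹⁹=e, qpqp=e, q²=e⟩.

An element z ∈ Z(G) iff z commutes with every generator.
For example e is central: e·p = p = p·e; e·q = q = q·e.
Whereas p ∉ Z(G) since p·q = pq ≠ p¹⁸q = q·p.
Checking each of the 38 elements this way gives Z(G) = {e}, of order 1.

Answer: {e}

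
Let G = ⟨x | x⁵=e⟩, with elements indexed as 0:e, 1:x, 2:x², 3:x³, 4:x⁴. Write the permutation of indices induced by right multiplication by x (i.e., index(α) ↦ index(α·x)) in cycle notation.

(0 1 2 3 4)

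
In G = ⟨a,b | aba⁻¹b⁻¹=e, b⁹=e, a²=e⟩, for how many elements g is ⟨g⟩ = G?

G is cyclic of order 18. An element generates G iff its order is 18, and a cyclic group of order 18 has exactly φ(18) = 6 such elements.

Answer: 6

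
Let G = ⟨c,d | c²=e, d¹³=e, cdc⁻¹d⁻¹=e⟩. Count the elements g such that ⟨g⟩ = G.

G is cyclic of order 26. An element generates G iff its order is 26, and a cyclic group of order 26 has exactly φ(26) = 12 such elements.

Answer: 12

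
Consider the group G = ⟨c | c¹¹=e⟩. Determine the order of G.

G is generated by a single element, so G is cyclic. The relator gives c¹¹ = e and no smaller power is forced to be e, so the 11 powers {c, e, c², c³, c⁴, c⁵, c⁶, c⁷, c⁸, c⁹, c¹⁰} are distinct. Hence |G| = 11.

Answer: 11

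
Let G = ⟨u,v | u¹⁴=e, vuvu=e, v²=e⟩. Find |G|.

Enumerate words in the generators, reducing via the relations: the distinct elements are
  {e, u, v, uv, u², u³, u⁴, u⁵, u⁶, u⁷, u⁸, u⁹, u²v, u³v, u¹², u¹³, u¹¹, u¹⁰, u⁴v, u⁵v, u⁶v, u⁷v, u⁸v, u⁹v, u¹²v, u¹³v, u¹¹v, u¹⁰v}.
No further products give new elements, so |G| = 28.

Answer: 28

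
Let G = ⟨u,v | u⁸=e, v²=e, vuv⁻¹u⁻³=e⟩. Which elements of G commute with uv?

⟨uv⟩ ⊆ C_G(uv) since powers of uv commute with uv; so |C_G(uv)| ≥ |⟨uv⟩| = 4.
By orbit–stabilizer, |C_G(uv)| = |G| / |conj. class of uv| = 16 / 4 = 4.
The 4 elements commuting with uv are {e, u⁴, uv, u⁵v}.

Answer: {e, u⁴, uv, u⁵v}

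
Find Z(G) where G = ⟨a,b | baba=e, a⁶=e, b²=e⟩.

An element z ∈ Z(G) iff z commutes with every generator.
For example a³ is central: (a³)·a = a⁴ = a·(a³); (a³)·b = a³b = b·(a³).
Whereas a ∉ Z(G) since a·b = ab ≠ a⁵b = b·a.
Checking each of the 12 elements this way gives Z(G) = {e, a³}, of order 2.

Answer: {e, a³}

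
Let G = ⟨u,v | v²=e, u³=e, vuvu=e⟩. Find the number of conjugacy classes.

The conjugacy classes (representative and size) are:
  [e] (size 1), [u] (size 2), [uv] (size 3).
Class equation: 1 + 2 + 3 = 6 = |G|. So G has 3 conjugacy classes.

Answer: 3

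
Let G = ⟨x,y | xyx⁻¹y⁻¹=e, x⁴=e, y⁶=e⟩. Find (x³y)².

Compute successive powers of (x³y), reducing at each step:
  (x³y)²: (x³y) · x³ = x²y;   (x²y) · y = x²y²

Answer: x²y²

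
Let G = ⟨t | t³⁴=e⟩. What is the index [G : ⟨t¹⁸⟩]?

First find ord(t¹⁸) by computing successive powers:
  (t¹⁸)¹ = t¹⁸, (t¹⁸)² = t², (t¹⁸)³ = t²⁰, (t¹⁸)⁴ = t⁴, (t¹⁸)⁵ = t²², (t¹⁸)⁶ = t⁶, (t¹⁸)⁷ = t²⁴, (t¹⁸)⁸ = t⁸, (t¹⁸)⁹ = t²⁶, (t¹⁸)¹⁰ = t¹⁰, (t¹⁸)¹¹ = t²⁸, (t¹⁸)¹² = t¹², (t¹⁸)¹³ = t³⁰, (t¹⁸)¹⁴ = t¹⁴, (t¹⁸)¹⁵ = t³², (t¹⁸)¹⁶ = t¹⁶, (t¹⁸)¹⁷ = e.
So |⟨t¹⁸⟩| = ord(t¹⁸) = 17. With |G| = 34, by Lagrange [G : ⟨t¹⁸⟩] = 34/17 = 2.

Answer: 2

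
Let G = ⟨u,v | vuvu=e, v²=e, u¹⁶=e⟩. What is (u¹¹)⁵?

Compute successive powers of (u¹¹), reducing at each step:
  (u¹¹)²: (u¹¹) · u¹¹ = u⁶
  (u¹¹)³: (u⁶) · u¹¹ = u
  (u¹¹)⁴: u · u¹¹ = u¹²
  (u¹¹)⁵: (u¹²) · u¹¹ = u⁷

Answer: u⁷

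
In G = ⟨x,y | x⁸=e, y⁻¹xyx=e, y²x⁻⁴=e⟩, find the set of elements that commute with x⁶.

⟨x⁶⟩ ⊆ C_G(x⁶) since powers of x⁶ commute with x⁶; so |C_G(x⁶)| ≥ |⟨x⁶⟩| = 4.
By orbit–stabilizer, |C_G(x⁶)| = |G| / |conj. class of x⁶| = 16 / 2 = 8.
The 8 elements commuting with x⁶ are {e, x, x², x³, x⁴, x⁵, x⁶, x⁷}.

Answer: {e, x, x², x³, x⁴, x⁵, x⁶, x⁷}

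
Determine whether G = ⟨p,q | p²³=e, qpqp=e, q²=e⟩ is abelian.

p·q = pq but q·p = p²²q, so p·q ≠ q·p and G is not abelian.

Answer: No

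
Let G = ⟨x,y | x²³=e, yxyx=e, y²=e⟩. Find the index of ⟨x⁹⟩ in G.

First find ord(x⁹) by computing successive powers:
  (x⁹)¹ = x⁹, (x⁹)² = x¹⁸, (x⁹)³ = x⁴, (x⁹)⁴ = x¹³, (x⁹)⁵ = x²², (x⁹)⁶ = x⁸, (x⁹)⁷ = x¹⁷, (x⁹)⁸ = x³, (x⁹)⁹ = x¹², (x⁹)¹⁰ = x²¹, (x⁹)¹¹ = x⁷, (x⁹)¹² = x¹⁶, (x⁹)¹³ = x², (x⁹)¹⁴ = x¹¹, (x⁹)¹⁵ = x²⁰, (x⁹)¹⁶ = x⁶, (x⁹)¹⁷ = x¹⁵, (x⁹)¹⁸ = x, (x⁹)¹⁹ = x¹⁰, (x⁹)²⁰ = x¹⁹, (x⁹)²¹ = x⁵, (x⁹)²² = x¹⁴, (x⁹)²³ = e.
So |⟨x⁹⟩| = ord(x⁹) = 23. With |G| = 46, by Lagrange [G : ⟨x⁹⟩] = 46/23 = 2.

Answer: 2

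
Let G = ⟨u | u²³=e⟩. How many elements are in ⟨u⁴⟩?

|⟨u⁴⟩| equals the order of u⁴. Compute successive powers until reaching e:
  (u⁴)¹ = u⁴, (u⁴)² = u⁸, (u⁴)³ = u¹², (u⁴)⁴ = u¹⁶, (u⁴)⁵ = u²⁰, (u⁴)⁶ = u, (u⁴)⁷ = u⁵, (u⁴)⁸ = u⁹, (u⁴)⁹ = u¹³, (u⁴)¹⁰ = u¹⁷, (u⁴)¹¹ = u²¹, (u⁴)¹² = u², (u⁴)¹³ = u⁶, (u⁴)¹⁴ = u¹⁰, (u⁴)¹⁵ = u¹⁴, (u⁴)¹⁶ = u¹⁸, (u⁴)¹⁷ = u²², (u⁴)¹⁸ = u³, (u⁴)¹⁹ = u⁷, (u⁴)²⁰ = u¹¹, (u⁴)²¹ = u¹⁵, (u⁴)²² = u¹⁹, (u⁴)²³ = e.
The smallest positive k with (u⁴)ᵏ = e is 23, so |⟨u⁴⟩| = 23.

Answer: 23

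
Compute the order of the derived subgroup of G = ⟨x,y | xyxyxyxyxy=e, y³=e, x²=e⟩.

G' = [G, G] is generated by all commutators. The generator-pair commutators are: [x, y] = xyxy².
The subgroup they normally generate is {e, x, y, y², xy, xyx, xyxy, xyxyx, y²xy²x, y²xy², y²x, xy², yx, yxy, yxyx, xy²xy²x, xy²xy², xy²x, y²xy, y²xyx, y²xyxy, yxy²xy², yxy²x, yxy², xyxy², xy²xy, xy²xyx, xy²xyxy, xyxy²xy², xyxy²x, y²xy²xy, xyxy²xy, xyxy²xyx, xyxy²xyxy, y²xy²xyxy², y²xy²xyx, y²xy²xyxy, y²xyxy²xy², y²xyxy²x, y²xyxy², yxyxy², yxy²xy, yxy²xyx, yxy²xyxy, yxyxy²xy², yxyxy²x, yxyxy²xy, xy²xyxy²xy², xy²xyxy²x, xy²xyxy², y²xyxy²xy, y²xyxy²xyx, yxy²xyxy²x, yxy²xyxy², xy²xyxy²xy, xy²xyxy²xyx, xyxy²xyxy²x, xyxy²xyxy², xyxy²xyxy²xy, yxy²xyxy²xy}, of order 60.
Check: |G/G'| = 60/60 = 1 is the order of the abelianisation.

Answer: 60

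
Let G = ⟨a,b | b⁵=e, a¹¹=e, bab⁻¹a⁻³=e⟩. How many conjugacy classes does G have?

The conjugacy classes (representative and size) are:
  [e] (size 1), [a³] (size 5), [a⁶] (size 5), [a⁷b] (size 11), [a⁹b²] (size 11), [a⁷b³] (size 11), [a⁷b⁴] (size 11).
Class equation: 1 + 5 + 5 + 11 + 11 + 11 + 11 = 55 = |G|. So G has 7 conjugacy classes.

Answer: 7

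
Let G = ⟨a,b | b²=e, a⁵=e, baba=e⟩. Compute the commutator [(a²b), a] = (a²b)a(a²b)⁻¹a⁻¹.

[(a²b), a] = (a²b)·a·(a²b)⁻¹·a⁻¹.
  (a²b) · a = ab
  (ab) · (a²b) = a⁴
  (a⁴) · (a⁴) = a³

Answer: a³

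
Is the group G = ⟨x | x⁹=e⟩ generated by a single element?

|G| = 9. The element x has order 9 (its powers give 9 distinct elements), so ⟨x⟩ = G and G is cyclic.

Answer: Yes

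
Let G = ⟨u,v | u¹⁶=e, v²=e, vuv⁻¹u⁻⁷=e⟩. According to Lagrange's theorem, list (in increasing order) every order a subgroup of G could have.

|G| = 32 = 2⁵. By Lagrange's theorem the order of any subgroup divides 32; the divisors of 32 are 1, 2, 4, 8, 16, 32.

Answer: 1, 2, 4, 8, 16, 32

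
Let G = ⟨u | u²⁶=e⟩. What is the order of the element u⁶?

Compute successive powers until reaching e:
  (u⁶)¹ = u⁶, (u⁶)² = u¹², (u⁶)³ = u¹⁸, (u⁶)⁴ = u²⁴, (u⁶)⁵ = u⁴, (u⁶)⁶ = u¹⁰, (u⁶)⁷ = u¹⁶, (u⁶)⁸ = u²², (u⁶)⁹ = u², (u⁶)¹⁰ = u⁸, (u⁶)¹¹ = u¹⁴, (u⁶)¹² = u²⁰, (u⁶)¹³ = e.
The smallest positive k with (u⁶)ᵏ = e is 13.

Answer: 13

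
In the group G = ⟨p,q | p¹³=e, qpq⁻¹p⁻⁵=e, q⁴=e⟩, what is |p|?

Compute successive powers until reaching e:
  p¹ = p, p² = p², p³ = p³, p⁴ = p⁴, p⁵ = p⁵, p⁶ = p⁶, p⁷ = p⁷, p⁸ = p⁸, p⁹ = p⁹, p¹⁰ = p¹⁰, p¹¹ = p¹¹, p¹² = p¹², p¹³ = e.
The smallest positive k with pᵏ = e is 13.

Answer: 13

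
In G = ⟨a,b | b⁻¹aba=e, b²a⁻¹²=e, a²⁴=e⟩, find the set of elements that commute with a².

⟨a²⟩ ⊆ C_G(a²) since powers of a² commute with a²; so |C_G(a²)| ≥ |⟨a²⟩| = 12.
By orbit–stabilizer, |C_G(a²)| = |G| / |conj. class of a²| = 48 / 2 = 24.
The 24 elements commuting with a² are {e, a, a², a³, a⁴, a⁵, a⁶, a⁷, a⁸, a⁹, a¹⁰, a¹¹, a¹², a¹³, a¹⁴, a¹⁵, a¹⁶, a¹⁷, a¹⁸, a¹⁹, a²⁰, a²¹, a²², a²³}.

Answer: {e, a, a², a³, a⁴, a⁵, a⁶, a⁷, a⁸, a⁹, a¹⁰, a¹¹, a¹², a¹³, a¹⁴, a¹⁵, a¹⁶, a¹⁷, a¹⁸, a¹⁹, a²⁰, a²¹, a²², a²³}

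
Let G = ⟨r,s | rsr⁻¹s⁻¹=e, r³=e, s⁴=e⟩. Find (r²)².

Compute successive powers of (r²), reducing at each step:
  (r²)²: (r²) · r² = r

Answer: r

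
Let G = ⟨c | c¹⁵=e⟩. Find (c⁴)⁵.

Compute successive powers of (c⁴), reducing at each step:
  (c⁴)²: (c⁴) · c⁴ = c⁸
  (c⁴)³: (c⁸) · c⁴ = c¹²
  (c⁴)⁴: (c¹²) · c⁴ = c
  (c⁴)⁵: c · c⁴ = c⁵

Answer: c⁵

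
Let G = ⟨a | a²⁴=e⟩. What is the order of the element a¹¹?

Compute successive powers until reaching e:
  (a¹¹)¹ = a¹¹, (a¹¹)² = a²², (a¹¹)³ = a⁹, (a¹¹)⁴ = a²⁰, (a¹¹)⁵ = a⁷, (a¹¹)⁶ = a¹⁸, (a¹¹)⁷ = a⁵, (a¹¹)⁸ = a¹⁶, (a¹¹)⁹ = a³, (a¹¹)¹⁰ = a¹⁴, (a¹¹)¹¹ = a, (a¹¹)¹² = a¹², (a¹¹)¹³ = a²³, (a¹¹)¹⁴ = a¹⁰, (a¹¹)¹⁵ = a²¹, (a¹¹)¹⁶ = a⁸, (a¹¹)¹⁷ = a¹⁹, (a¹¹)¹⁸ = a⁶, (a¹¹)¹⁹ = a¹⁷, (a¹¹)²⁰ = a⁴, (a¹¹)²¹ = a¹⁵, (a¹¹)²² = a², (a¹¹)²³ = a¹³, (a¹¹)²⁴ = e.
The smallest positive k with (a¹¹)ᵏ = e is 24.

Answer: 24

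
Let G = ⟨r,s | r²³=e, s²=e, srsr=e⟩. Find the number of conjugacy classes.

The conjugacy classes (representative and size) are:
  [e] (size 1), [r] (size 2), [r²¹] (size 2), [r²⁰] (size 2), [r⁴] (size 2), [r¹⁸] (size 2), [r⁶] (size 2), [r¹⁶] (size 2), [r⁸] (size 2), [r⁹] (size 2), [r¹⁰] (size 2), [r¹²] (size 2), [r¹⁸s] (size 23).
Class equation: 1 + 2 + 2 + 2 + 2 + 2 + 2 + 2 + 2 + 2 + 2 + 2 + 23 = 46 = |G|. So G has 13 conjugacy classes.

Answer: 13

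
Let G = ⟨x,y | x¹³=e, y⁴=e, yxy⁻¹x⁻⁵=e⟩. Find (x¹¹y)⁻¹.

The order of (x¹¹y) is 4 (smallest k with (x¹¹y)ᵏ = e), so (x¹¹y)⁻¹ = (x¹¹y)³ = x³y³.
Check: (x¹¹y) · (x³y³) → (x¹¹y) · x³ = y;   y · y³ = e, giving e as required.

Answer: x³y³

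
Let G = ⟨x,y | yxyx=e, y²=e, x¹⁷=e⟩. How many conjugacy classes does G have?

The conjugacy classes (representative and size) are:
  [e] (size 1), [x¹⁶] (size 2), [x²] (size 2), [x³] (size 2), [x¹³] (size 2), [x¹²] (size 2), [x⁶] (size 2), [x¹⁰] (size 2), [x⁹] (size 2), [x⁷y] (size 17).
Class equation: 1 + 2 + 2 + 2 + 2 + 2 + 2 + 2 + 2 + 17 = 34 = |G|. So G has 10 conjugacy classes.

Answer: 10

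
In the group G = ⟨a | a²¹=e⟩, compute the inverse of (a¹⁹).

The order of (a¹⁹) is 21 (smallest k with (a¹⁹)ᵏ = e), so (a¹⁹)⁻¹ = (a¹⁹)²⁰ = a².
Check: (a¹⁹) · (a²) → (a¹⁹) · a² = e, giving e as required.

Answer: a²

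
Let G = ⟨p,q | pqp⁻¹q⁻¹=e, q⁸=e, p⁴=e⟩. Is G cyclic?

|G| = 32, but the maximum element order in G is 8 < 32. No single element generates all of G, so G is not cyclic.

Answer: No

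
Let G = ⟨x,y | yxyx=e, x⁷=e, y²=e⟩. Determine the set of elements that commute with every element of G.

An element z ∈ Z(G) iff z commutes with every generator.
For example e is central: e·x = x = x·e; e·y = y = y·e.
Whereas x ∉ Z(G) since x·y = xy ≠ x⁶y = y·x.
Checking each of the 14 elements this way gives Z(G) = {e}, of order 1.

Answer: {e}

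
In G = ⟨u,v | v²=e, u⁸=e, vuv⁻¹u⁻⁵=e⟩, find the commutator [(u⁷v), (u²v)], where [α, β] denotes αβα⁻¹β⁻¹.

[(u⁷v), (u²v)] = (u⁷v)·(u²v)·(u⁷v)⁻¹·(u²v)⁻¹.
  (u⁷v) · (u²v) = u
  u · (u⁵v) = u⁶v
  (u⁶v) · (u⁶v) = u⁴

Answer: u⁴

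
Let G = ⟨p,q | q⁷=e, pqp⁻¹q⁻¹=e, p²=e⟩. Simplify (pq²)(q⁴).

Compute (pq²) · (q⁴) by multiplying left to right and reducing via the relations at each step:
  (pq²) · q⁴ = pq⁶

Answer: pq⁶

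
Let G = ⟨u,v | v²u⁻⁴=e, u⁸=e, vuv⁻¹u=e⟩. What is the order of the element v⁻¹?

Compute successive powers until reaching e:
  (v⁻¹)¹ = v⁻¹, (v⁻¹)² = u⁴, (v⁻¹)³ = v, (v⁻¹)⁴ = e.
The smallest positive k with (v⁻¹)ᵏ = e is 4.

Answer: 4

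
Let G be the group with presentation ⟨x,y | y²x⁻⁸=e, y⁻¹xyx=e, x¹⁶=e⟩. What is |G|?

Enumerate words in the generators, reducing via the relations: the distinct elements are
  {e, x, y, xy, x², x³, x⁴, x⁵, x⁶, x⁷, x⁸, x⁹, x²y, x³y, x¹², x¹³, x¹¹, x¹⁰, x¹⁴, x¹⁵, x⁴y, x⁵y, x⁶y, x⁷y, y⁻¹, xy⁻¹, x²y⁻¹, x³y⁻¹, x⁴y⁻¹, x⁵y⁻¹, x⁶y⁻¹, x⁷y⁻¹}.
No further products give new elements, so |G| = 32.

Answer: 32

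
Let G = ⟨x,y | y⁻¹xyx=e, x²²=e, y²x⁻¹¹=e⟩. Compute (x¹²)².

Compute successive powers of (x¹²), reducing at each step:
  (x¹²)²: (x¹²) · x¹² = x²

Answer: x²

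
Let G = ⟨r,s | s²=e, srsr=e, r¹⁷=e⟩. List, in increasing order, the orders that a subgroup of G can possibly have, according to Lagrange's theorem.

|G| = 34 = 2 · 17. By Lagrange's theorem the order of any subgroup divides 34; the divisors of 34 are 1, 2, 17, 34.

Answer: 1, 2, 17, 34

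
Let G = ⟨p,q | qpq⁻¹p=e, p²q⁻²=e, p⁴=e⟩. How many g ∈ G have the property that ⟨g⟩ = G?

⟨g⟩ = G would require ord(g) = |G| = 8, but the maximum element order in G is 4 < 8. So G is not cyclic and no single element generates it: the count is 0.

Answer: 0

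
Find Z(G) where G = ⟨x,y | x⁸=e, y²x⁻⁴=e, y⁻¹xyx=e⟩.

An element z ∈ Z(G) iff z commutes with every generator.
For example x⁴ is central: (x⁴)·x = x⁵ = x·(x⁴); (x⁴)·y = y⁻¹ = y·(x⁴).
Whereas x ∉ Z(G) since x·y = xy ≠ x³y⁻¹ = y·x.
Checking each of the 16 elements this way gives Z(G) = {e, x⁴}, of order 2.

Answer: {e, x⁴}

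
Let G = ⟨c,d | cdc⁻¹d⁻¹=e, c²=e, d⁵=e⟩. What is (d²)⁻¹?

The order of (d²) is 5 (smallest k with (d²)ᵏ = e), so (d²)⁻¹ = (d²)⁴ = d³.
Check: (d²) · (d³) → (d²) · d³ = e, giving e as required.

Answer: d³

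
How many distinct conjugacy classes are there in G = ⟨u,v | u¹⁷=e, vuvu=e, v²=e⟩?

The conjugacy classes (representative and size) are:
  [e] (size 1), [u¹⁶] (size 2), [u²] (size 2), [u³] (size 2), [u¹³] (size 2), [u¹²] (size 2), [u⁶] (size 2), [u¹⁰] (size 2), [u⁹] (size 2), [u⁷v] (size 17).
Class equation: 1 + 2 + 2 + 2 + 2 + 2 + 2 + 2 + 2 + 17 = 34 = |G|. So G has 10 conjugacy classes.

Answer: 10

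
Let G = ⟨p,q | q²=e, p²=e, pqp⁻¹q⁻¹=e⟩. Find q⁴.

Compute successive powers of q, reducing at each step:
  q²: q · q = e
  q³: e · q = q
  q⁴: q · q = e

Answer: e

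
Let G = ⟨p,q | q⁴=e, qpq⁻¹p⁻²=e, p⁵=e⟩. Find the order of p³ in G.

Compute successive powers until reaching e:
  (p³)¹ = p³, (p³)² = p, (p³)³ = p⁴, (p³)⁴ = p², (p³)⁵ = e.
The smallest positive k with (p³)ᵏ = e is 5.

Answer: 5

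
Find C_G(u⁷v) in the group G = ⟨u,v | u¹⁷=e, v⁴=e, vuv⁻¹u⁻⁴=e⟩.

⟨u⁷v⟩ ⊆ C_G(u⁷v) since powers of u⁷v commute with u⁷v; so |C_G(u⁷v)| ≥ |⟨u⁷v⟩| = 4.
By orbit–stabilizer, |C_G(u⁷v)| = |G| / |conj. class of u⁷v| = 68 / 17 = 4.
The 4 elements commuting with u⁷v are {e, uv², u⁷v, u¹¹v³}.

Answer: {e, uv², u⁷v, u¹¹v³}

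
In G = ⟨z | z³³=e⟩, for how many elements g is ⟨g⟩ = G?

G is cyclic of order 33. An element generates G iff its order is 33, and a cyclic group of order 33 has exactly φ(33) = 20 such elements.

Answer: 20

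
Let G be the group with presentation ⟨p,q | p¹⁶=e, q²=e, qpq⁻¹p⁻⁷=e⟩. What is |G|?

Enumerate words in the generators, reducing via the relations: the distinct elements are
  {e, p, q, pq, p², p³, p⁴, p⁵, p⁶, p⁷, p⁸, p⁹, p²q, p³q, p¹², p¹³, p¹¹, p¹⁰, p¹⁴, p¹⁵, p⁴q, p⁵q, p⁶q, p⁷q, p⁸q, p⁹q, p¹²q, p¹³q, p¹¹q, p¹⁰q, p¹⁴q, p¹⁵q}.
No further products give new elements, so |G| = 32.

Answer: 32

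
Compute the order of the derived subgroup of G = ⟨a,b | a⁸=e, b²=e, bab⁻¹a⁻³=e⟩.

G' = [G, G] is generated by all commutators. The generator-pair commutators are: [a, b] = a⁶.
The subgroup they normally generate is {e, a², a⁴, a⁶}, of order 4.
Check: |G/G'| = 16/4 = 4 is the order of the abelianisation.

Answer: 4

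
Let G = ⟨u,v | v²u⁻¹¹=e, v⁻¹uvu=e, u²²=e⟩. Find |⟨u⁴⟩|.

|⟨u⁴⟩| equals the order of u⁴. Compute successive powers until reaching e:
  (u⁴)¹ = u⁴, (u⁴)² = u⁸, (u⁴)³ = u¹², (u⁴)⁴ = u¹⁶, (u⁴)⁵ = u²⁰, (u⁴)⁶ = u², (u⁴)⁷ = u⁶, (u⁴)⁸ = u¹⁰, (u⁴)⁹ = u¹⁴, (u⁴)¹⁰ = u¹⁸, (u⁴)¹¹ = e.
The smallest positive k with (u⁴)ᵏ = e is 11, so |⟨u⁴⟩| = 11.

Answer: 11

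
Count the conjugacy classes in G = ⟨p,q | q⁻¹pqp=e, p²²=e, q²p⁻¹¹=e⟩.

The conjugacy classes (representative and size) are:
  [e] (size 1), [p²¹] (size 2), [p²] (size 2), [p³] (size 2), [p¹⁸] (size 2), [p¹⁷] (size 2), [p⁶] (size 2), [p⁷] (size 2), [p⁸] (size 2), [p¹³] (size 2), [p¹²] (size 2), [p¹¹] (size 1), [p¹⁰q] (size 11), [p⁷q] (size 11).
Class equation: 1 + 2 + 2 + 2 + 2 + 2 + 2 + 2 + 2 + 2 + 2 + 1 + 11 + 11 = 44 = |G|. So G has 14 conjugacy classes.

Answer: 14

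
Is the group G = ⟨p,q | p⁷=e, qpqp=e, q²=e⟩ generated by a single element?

Every cyclic group is abelian. But p·q = pq while q·p = p⁶q, so p·q ≠ q·p and G is not abelian. Hence G is not cyclic.

Answer: No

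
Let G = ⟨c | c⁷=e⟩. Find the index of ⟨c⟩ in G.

First find ord(c) by computing successive powers:
  c¹ = c, c² = c², c³ = c³, c⁴ = c⁴, c⁵ = c⁵, c⁶ = c⁶, c⁷ = e.
So |⟨c⟩| = ord(c) = 7. With |G| = 7, by Lagrange [G : ⟨c⟩] = 7/7 = 1.

Answer: 1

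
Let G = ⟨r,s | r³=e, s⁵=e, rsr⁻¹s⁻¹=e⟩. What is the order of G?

Enumerate words in the generators, reducing via the relations: the distinct elements are
  {e, r, s, rs, r², s², s³, s⁴, rs², rs³, rs⁴, r²s, r²s², r²s³, r²s⁴}.
No further products give new elements, so |G| = 15.

Answer: 15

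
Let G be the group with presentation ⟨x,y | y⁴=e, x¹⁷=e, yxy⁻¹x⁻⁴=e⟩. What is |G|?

Enumerate words in the generators, reducing via the relations: the distinct elements are
  {e, x, y, xy, x², x³, x⁴, x⁵, x⁶, x⁷, x⁸, x⁹, y², y³, xy², xy³, x²y, x³y, x¹², x¹³, x¹¹, x¹⁰, x¹⁴, x¹⁵, x¹⁶, x⁴y, x⁵y, x⁶y, x⁷y, x⁸y, x⁹y, x²y², x²y³, x³y², x³y³, x¹²y, x¹³y, x¹¹y, x¹⁰y, x¹⁴y, x¹⁵y, x¹⁶y, x⁴y², x⁴y³, x⁵y², x⁵y³, x⁶y², x⁶y³, x⁷y², x⁷y³, x⁸y², x⁸y³, x⁹y², x⁹y³, x¹²y², x¹²y³, x¹³y², x¹³y³, x¹¹y², x¹¹y³, x¹⁰y², x¹⁰y³, x¹⁴y², x¹⁴y³, x¹⁵y², x¹⁵y³, x¹⁶y², x¹⁶y³}.
No further products give new elements, so |G| = 68.

Answer: 68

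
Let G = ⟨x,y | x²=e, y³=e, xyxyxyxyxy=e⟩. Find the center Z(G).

An element z ∈ Z(G) iff z commutes with every generator.
For example e is central: e·x = x = x·e; e·y = y = y·e.
Whereas x ∉ Z(G) since x·y = xy ≠ yx = y·x.
Checking each of the 60 elements this way gives Z(G) = {e}, of order 1.

Answer: {e}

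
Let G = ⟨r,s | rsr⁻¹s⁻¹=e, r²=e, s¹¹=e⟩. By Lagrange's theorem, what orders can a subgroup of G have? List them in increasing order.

|G| = 22 = 2 · 11. By Lagrange's theorem the order of any subgroup divides 22; the divisors of 22 are 1, 2, 11, 22.

Answer: 1, 2, 11, 22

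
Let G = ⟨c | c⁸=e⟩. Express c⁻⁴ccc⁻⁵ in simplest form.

Multiply left to right, reducing at each step:
  (c⁴) · c = c⁵
  (c⁵) · c = c⁶
  (c⁶) · c⁻⁵ = c

Answer: c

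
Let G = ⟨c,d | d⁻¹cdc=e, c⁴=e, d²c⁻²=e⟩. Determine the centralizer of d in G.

⟨d⟩ ⊆ C_G(d) since powers of d commute with d; so |C_G(d)| ≥ |⟨d⟩| = 4.
By orbit–stabilizer, |C_G(d)| = |G| / |conj. class of d| = 8 / 2 = 4.
The 4 elements commuting with d are {e, c², d, d⁻¹}.

Answer: {e, c², d, d⁻¹}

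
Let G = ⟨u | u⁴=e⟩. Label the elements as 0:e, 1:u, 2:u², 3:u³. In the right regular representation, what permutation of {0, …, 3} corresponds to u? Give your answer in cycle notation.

(0 1 2 3)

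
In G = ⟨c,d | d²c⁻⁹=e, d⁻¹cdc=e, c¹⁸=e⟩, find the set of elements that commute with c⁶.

⟨c⁶⟩ ⊆ C_G(c⁶) since powers of c⁶ commute with c⁶; so |C_G(c⁶)| ≥ |⟨c⁶⟩| = 3.
By orbit–stabilizer, |C_G(c⁶)| = |G| / |conj. class of c⁶| = 36 / 2 = 18.
The 18 elements commuting with c⁶ are {e, c, c², c³, c⁴, c⁵, c⁶, c⁷, c⁸, c⁹, c¹⁰, c¹¹, c¹², c¹³, c¹⁴, c¹⁵, c¹⁶, c¹⁷}.

Answer: {e, c, c², c³, c⁴, c⁵, c⁶, c⁷, c⁸, c⁹, c¹⁰, c¹¹, c¹², c¹³, c¹⁴, c¹⁵, c¹⁶, c¹⁷}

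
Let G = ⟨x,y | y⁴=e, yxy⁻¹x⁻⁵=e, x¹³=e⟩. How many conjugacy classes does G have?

The conjugacy classes (representative and size) are:
  [e] (size 1), [x] (size 4), [x²] (size 4), [x⁹] (size 4), [x¹²y] (size 13), [x⁴y²] (size 13), [x¹²y³] (size 13).
Class equation: 1 + 4 + 4 + 4 + 13 + 13 + 13 = 52 = |G|. So G has 7 conjugacy classes.

Answer: 7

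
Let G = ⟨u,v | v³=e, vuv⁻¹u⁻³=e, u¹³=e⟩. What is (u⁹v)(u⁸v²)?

Compute (u⁹v) · (u⁸v²) by multiplying left to right and reducing via the relations at each step:
  (u⁹v) · u⁸ = u⁷v
  (u⁷v) · v² = u⁷

Answer: u⁷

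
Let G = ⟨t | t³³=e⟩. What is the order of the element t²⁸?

Compute successive powers until reaching e:
  (t²⁸)¹ = t²⁸, (t²⁸)² = t²³, (t²⁸)³ = t¹⁸, (t²⁸)⁴ = t¹³, (t²⁸)⁵ = t⁸, (t²⁸)⁶ = t³, (t²⁸)⁷ = t³¹, (t²⁸)⁸ = t²⁶, (t²⁸)⁹ = t²¹, (t²⁸)¹⁰ = t¹⁶, (t²⁸)¹¹ = t¹¹, (t²⁸)¹² = t⁶, (t²⁸)¹³ = t, (t²⁸)¹⁴ = t²⁹, (t²⁸)¹⁵ = t²⁴, (t²⁸)¹⁶ = t¹⁹, (t²⁸)¹⁷ = t¹⁴, (t²⁸)¹⁸ = t⁹, (t²⁸)¹⁹ = t⁴, (t²⁸)²⁰ = t³², (t²⁸)²¹ = t²⁷, (t²⁸)²² = t²², (t²⁸)²³ = t¹⁷, (t²⁸)²⁴ = t¹², (t²⁸)²⁵ = t⁷, (t²⁸)²⁶ = t², (t²⁸)²⁷ = t³⁰, (t²⁸)²⁸ = t²⁵, (t²⁸)²⁹ = t²⁰, (t²⁸)³⁰ = t¹⁵, (t²⁸)³¹ = t¹⁰, (t²⁸)³² = t⁵, (t²⁸)³³ = e.
The smallest positive k with (t²⁸)ᵏ = e is 33.

Answer: 33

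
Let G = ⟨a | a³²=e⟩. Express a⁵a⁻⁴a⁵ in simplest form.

Multiply left to right, reducing at each step:
  (a⁵) · a⁻⁴ = a
  a · a⁵ = a⁶

Answer: a⁶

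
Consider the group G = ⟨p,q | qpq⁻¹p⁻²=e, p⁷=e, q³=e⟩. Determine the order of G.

Enumerate words in the generators, reducing via the relations: the distinct elements are
  {e, p, q, pq, p², p³, p⁴, p⁵, p⁶, q², pq², p²q, p³q, p⁴q, p⁵q, p⁶q, p²q², p³q², p⁴q², p⁵q², p⁶q²}.
No further products give new elements, so |G| = 21.

Answer: 21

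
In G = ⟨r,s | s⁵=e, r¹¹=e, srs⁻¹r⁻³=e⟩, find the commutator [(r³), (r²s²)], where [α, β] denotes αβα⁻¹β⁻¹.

[(r³), (r²s²)] = (r³)·(r²s²)·(r³)⁻¹·(r²s²)⁻¹.
  (r³) · (r²s²) = r⁵s²
  (r⁵s²) · (r⁸) = s²
  (s²) · (rs³) = r⁹

Answer: r⁹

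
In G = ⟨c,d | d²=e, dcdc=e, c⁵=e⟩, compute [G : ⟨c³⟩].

First find ord(c³) by computing successive powers:
  (c³)¹ = c³, (c³)² = c, (c³)³ = c⁴, (c³)⁴ = c², (c³)⁵ = e.
So |⟨c³⟩| = ord(c³) = 5. With |G| = 10, by Lagrange [G : ⟨c³⟩] = 10/5 = 2.

Answer: 2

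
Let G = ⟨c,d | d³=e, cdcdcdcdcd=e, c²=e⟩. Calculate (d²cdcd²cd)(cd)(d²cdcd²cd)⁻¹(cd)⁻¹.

[(d²cdcd²cd), (cd)] = (d²cdcd²cd)·(cd)·(d²cdcd²cd)⁻¹·(cd)⁻¹.
  (d²cdcd²cd) · (cd) = dcd²cdcd²c
  (dcd²cdcd²c) · (d²cdcd²cd) = cdcdc
  (cdcdc) · (d²c) = d²cd²cdc

Answer: d²cd²cdc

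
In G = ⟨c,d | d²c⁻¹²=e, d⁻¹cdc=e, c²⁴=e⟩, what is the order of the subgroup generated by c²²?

|⟨c²²⟩| equals the order of c²². Compute successive powers until reaching e:
  (c²²)¹ = c²², (c²²)² = c²⁰, (c²²)³ = c¹⁸, (c²²)⁴ = c¹⁶, (c²²)⁵ = c¹⁴, (c²²)⁶ = c¹², (c²²)⁷ = c¹⁰, (c²²)⁸ = c⁸, (c²²)⁹ = c⁶, (c²²)¹⁰ = c⁴, (c²²)¹¹ = c², (c²²)¹² = e.
The smallest positive k with (c²²)ᵏ = e is 12, so |⟨c²²⟩| = 12.

Answer: 12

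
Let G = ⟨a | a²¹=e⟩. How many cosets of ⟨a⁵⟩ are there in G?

First find ord(a⁵) by computing successive powers:
  (a⁵)¹ = a⁵, (a⁵)² = a¹⁰, (a⁵)³ = a¹⁵, (a⁵)⁴ = a²⁰, (a⁵)⁵ = a⁴, (a⁵)⁶ = a⁹, (a⁵)⁷ = a¹⁴, (a⁵)⁸ = a¹⁹, (a⁵)⁹ = a³, (a⁵)¹⁰ = a⁸, (a⁵)¹¹ = a¹³, (a⁵)¹² = a¹⁸, (a⁵)¹³ = a², (a⁵)¹⁴ = a⁷, (a⁵)¹⁵ = a¹², (a⁵)¹⁶ = a¹⁷, (a⁵)¹⁷ = a, (a⁵)¹⁸ = a⁶, (a⁵)¹⁹ = a¹¹, (a⁵)²⁰ = a¹⁶, (a⁵)²¹ = e.
So |⟨a⁵⟩| = ord(a⁵) = 21. With |G| = 21, by Lagrange [G : ⟨a⁵⟩] = 21/21 = 1.

Answer: 1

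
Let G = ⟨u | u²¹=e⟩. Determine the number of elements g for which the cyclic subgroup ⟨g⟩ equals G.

G is cyclic of order 21. An element generates G iff its order is 21, and a cyclic group of order 21 has exactly φ(21) = 12 such elements.

Answer: 12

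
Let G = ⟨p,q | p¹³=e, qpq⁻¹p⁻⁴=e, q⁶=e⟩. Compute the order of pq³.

Compute successive powers until reaching e:
  (pq³)¹ = pq³, (pq³)² = e.
The smallest positive k with (pq³)ᵏ = e is 2.

Answer: 2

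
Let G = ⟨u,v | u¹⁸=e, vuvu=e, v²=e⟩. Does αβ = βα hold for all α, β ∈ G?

u·v = uv but v·u = u¹⁷v, so u·v ≠ v·u and G is not abelian.

Answer: No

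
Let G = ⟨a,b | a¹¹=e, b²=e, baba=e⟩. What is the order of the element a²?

Compute successive powers until reaching e:
  (a²)¹ = a², (a²)² = a⁴, (a²)³ = a⁶, (a²)⁴ = a⁸, (a²)⁵ = a¹⁰, (a²)⁶ = a, (a²)⁷ = a³, (a²)⁸ = a⁵, (a²)⁹ = a⁷, (a²)¹⁰ = a⁹, (a²)¹¹ = e.
The smallest positive k with (a²)ᵏ = e is 11.

Answer: 11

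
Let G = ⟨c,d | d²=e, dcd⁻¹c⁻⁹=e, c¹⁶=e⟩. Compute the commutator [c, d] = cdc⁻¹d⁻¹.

[c, d] = c·d·c⁻¹·d⁻¹.
  c · d = cd
  (cd) · (c¹⁵) = c⁸d
  (c⁸d) · d = c⁸

Answer: c⁸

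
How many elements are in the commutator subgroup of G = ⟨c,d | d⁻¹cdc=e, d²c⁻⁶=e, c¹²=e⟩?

G' = [G, G] is generated by all commutators. The generator-pair commutators are: [c, d] = c².
The subgroup they normally generate is {e, c², c⁴, c⁶, c⁸, c¹⁰}, of order 6.
Check: |G/G'| = 24/6 = 4 is the order of the abelianisation.

Answer: 6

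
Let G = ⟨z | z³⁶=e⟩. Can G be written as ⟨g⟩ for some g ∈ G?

|G| = 36. The element z has order 36 (its powers give 36 distinct elements), so ⟨z⟩ = G and G is cyclic.

Answer: Yes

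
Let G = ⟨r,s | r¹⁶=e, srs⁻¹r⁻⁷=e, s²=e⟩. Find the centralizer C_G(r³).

⟨r³⟩ ⊆ C_G(r³) since powers of r³ commute with r³; so |C_G(r³)| ≥ |⟨r³⟩| = 16.
By orbit–stabilizer, |C_G(r³)| = |G| / |conj. class of r³| = 32 / 2 = 16.
The 16 elements commuting with r³ are {e, r, r², r³, r⁴, r⁵, r⁶, r⁷, r⁸, r⁹, r¹⁰, r¹¹, r¹², r¹³, r¹⁴, r¹⁵}.

Answer: {e, r, r², r³, r⁴, r⁵, r⁶, r⁷, r⁸, r⁹, r¹⁰, r¹¹, r¹², r¹³, r¹⁴, r¹⁵}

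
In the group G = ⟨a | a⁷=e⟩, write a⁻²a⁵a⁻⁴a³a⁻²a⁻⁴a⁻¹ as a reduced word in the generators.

Multiply left to right, reducing at each step:
  (a⁵) · a⁵ = a³
  (a³) · a⁻⁴ = a⁶
  (a⁶) · a³ = a²
  (a²) · a⁻² = e
  e · a⁻⁴ = a³
  (a³) · a⁻¹ = a²

Answer: a²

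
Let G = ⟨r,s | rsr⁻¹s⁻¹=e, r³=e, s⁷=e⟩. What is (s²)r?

Compute (s²) · r by multiplying left to right and reducing via the relations at each step:
  (s²) · r = rs²

Answer: rs²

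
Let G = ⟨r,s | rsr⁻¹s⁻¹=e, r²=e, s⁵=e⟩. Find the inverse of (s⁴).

The order of (s⁴) is 5 (smallest k with (s⁴)ᵏ = e), so (s⁴)⁻¹ = (s⁴)⁴ = s.
Check: (s⁴) · s → (s⁴) · s = e, giving e as required.

Answer: s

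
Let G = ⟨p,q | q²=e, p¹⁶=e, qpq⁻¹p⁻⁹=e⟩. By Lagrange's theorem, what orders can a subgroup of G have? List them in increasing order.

|G| = 32 = 2⁵. By Lagrange's theorem the order of any subgroup divides 32; the divisors of 32 are 1, 2, 4, 8, 16, 32.

Answer: 1, 2, 4, 8, 16, 32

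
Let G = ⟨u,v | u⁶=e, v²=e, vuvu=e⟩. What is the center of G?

An element z ∈ Z(G) iff z commutes with every generator.
For example u³ is central: (u³)·u = u⁴ = u·(u³); (u³)·v = u³v = v·(u³).
Whereas u ∉ Z(G) since u·v = uv ≠ u⁵v = v·u.
Checking each of the 12 elements this way gives Z(G) = {e, u³}, of order 2.

Answer: {e, u³}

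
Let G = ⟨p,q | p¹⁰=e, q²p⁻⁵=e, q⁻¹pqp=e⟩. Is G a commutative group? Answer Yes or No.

p·q = pq but q·p = p⁴q⁻¹, so p·q ≠ q·p and G is not abelian.

Answer: No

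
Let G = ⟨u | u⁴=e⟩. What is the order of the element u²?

Compute successive powers until reaching e:
  (u²)¹ = u², (u²)² = e.
The smallest positive k with (u²)ᵏ = e is 2.

Answer: 2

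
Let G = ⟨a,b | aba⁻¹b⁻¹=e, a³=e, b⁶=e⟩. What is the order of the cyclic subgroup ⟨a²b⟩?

|⟨a²b⟩| equals the order of a²b. Compute successive powers until reaching e:
  (a²b)¹ = a²b, (a²b)² = ab², (a²b)³ = b³, (a²b)⁴ = a²b⁴, (a²b)⁵ = ab⁵, (a²b)⁶ = e.
The smallest positive k with (a²b)ᵏ = e is 6, so |⟨a²b⟩| = 6.

Answer: 6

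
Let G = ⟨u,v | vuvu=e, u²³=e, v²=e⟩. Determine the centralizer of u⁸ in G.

⟨u⁸⟩ ⊆ C_G(u⁸) since powers of u⁸ commute with u⁸; so |C_G(u⁸)| ≥ |⟨u⁸⟩| = 23.
By orbit–stabilizer, |C_G(u⁸)| = |G| / |conj. class of u⁸| = 46 / 2 = 23.
The 23 elements commuting with u⁸ are {e, u, u², u³, u⁴, u⁵, u⁶, u⁷, u⁸, u⁹, u¹⁰, u¹¹, u¹², u¹³, u¹⁴, u¹⁵, u¹⁶, u¹⁷, u¹⁸, u¹⁹, u²⁰, u²¹, u²²}.

Answer: {e, u, u², u³, u⁴, u⁵, u⁶, u⁷, u⁸, u⁹, u¹⁰, u¹¹, u¹², u¹³, u¹⁴, u¹⁵, u¹⁶, u¹⁷, u¹⁸, u¹⁹, u²⁰, u²¹, u²²}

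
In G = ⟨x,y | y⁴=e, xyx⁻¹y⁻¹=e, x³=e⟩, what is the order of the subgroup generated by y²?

|⟨y²⟩| equals the order of y². Compute successive powers until reaching e:
  (y²)¹ = y², (y²)² = e.
The smallest positive k with (y²)ᵏ = e is 2, so |⟨y²⟩| = 2.

Answer: 2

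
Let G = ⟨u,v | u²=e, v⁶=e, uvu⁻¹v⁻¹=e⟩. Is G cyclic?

|G| = 12, but the maximum element order in G is 6 < 12. No single element generates all of G, so G is not cyclic.

Answer: No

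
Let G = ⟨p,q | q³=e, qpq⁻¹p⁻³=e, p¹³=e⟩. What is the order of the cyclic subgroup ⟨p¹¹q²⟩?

|⟨p¹¹q²⟩| equals the order of p¹¹q². Compute successive powers until reaching e:
  (p¹¹q²)¹ = p¹¹q², (p¹¹q²)² = p⁶q, (p¹¹q²)³ = e.
The smallest positive k with (p¹¹q²)ᵏ = e is 3, so |⟨p¹¹q²⟩| = 3.

Answer: 3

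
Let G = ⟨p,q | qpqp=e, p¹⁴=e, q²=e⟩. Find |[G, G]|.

G' = [G, G] is generated by all commutators. The generator-pair commutators are: [p, q] = p².
The subgroup they normally generate is {e, p², p⁴, p⁶, p⁸, p¹⁰, p¹²}, of order 7.
Check: |G/G'| = 28/7 = 4 is the order of the abelianisation.

Answer: 7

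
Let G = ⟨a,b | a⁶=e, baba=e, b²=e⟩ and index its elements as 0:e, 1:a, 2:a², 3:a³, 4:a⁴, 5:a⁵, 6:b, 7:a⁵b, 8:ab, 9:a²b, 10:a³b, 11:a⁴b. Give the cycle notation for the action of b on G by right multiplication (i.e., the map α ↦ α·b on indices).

(0 6)(1 8)(2 9)(3 10)(4 11)(5 7)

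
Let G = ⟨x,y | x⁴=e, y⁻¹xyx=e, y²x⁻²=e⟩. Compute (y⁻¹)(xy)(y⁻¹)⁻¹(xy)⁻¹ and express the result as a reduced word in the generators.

[(y⁻¹), (xy)] = (y⁻¹)·(xy)·(y⁻¹)⁻¹·(xy)⁻¹.
  (y⁻¹) · (xy) = x³
  (x³) · y = xy⁻¹
  (xy⁻¹) · (xy⁻¹) = x²

Answer: x²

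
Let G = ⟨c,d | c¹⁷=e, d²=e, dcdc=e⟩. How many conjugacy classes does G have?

The conjugacy classes (representative and size) are:
  [e] (size 1), [c¹⁶] (size 2), [c²] (size 2), [c³] (size 2), [c¹³] (size 2), [c¹²] (size 2), [c⁶] (size 2), [c¹⁰] (size 2), [c⁹] (size 2), [c⁷d] (size 17).
Class equation: 1 + 2 + 2 + 2 + 2 + 2 + 2 + 2 + 2 + 17 = 34 = |G|. So G has 10 conjugacy classes.

Answer: 10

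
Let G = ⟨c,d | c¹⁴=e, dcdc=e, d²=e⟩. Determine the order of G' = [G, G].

G' = [G, G] is generated by all commutators. The generator-pair commutators are: [c, d] = c².
The subgroup they normally generate is {e, c², c⁴, c⁶, c⁸, c¹⁰, c¹²}, of order 7.
Check: |G/G'| = 28/7 = 4 is the order of the abelianisation.

Answer: 7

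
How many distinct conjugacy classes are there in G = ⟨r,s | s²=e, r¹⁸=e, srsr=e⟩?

The conjugacy classes (representative and size) are:
  [e] (size 1), [r] (size 2), [r²] (size 2), [r³] (size 2), [r¹⁴] (size 2), [r⁵] (size 2), [r¹²] (size 2), [r⁷] (size 2), [r¹⁰] (size 2), [r⁹] (size 1), [r¹⁰s] (size 9), [rs] (size 9).
Class equation: 1 + 2 + 2 + 2 + 2 + 2 + 2 + 2 + 2 + 1 + 9 + 9 = 36 = |G|. So G has 12 conjugacy classes.

Answer: 12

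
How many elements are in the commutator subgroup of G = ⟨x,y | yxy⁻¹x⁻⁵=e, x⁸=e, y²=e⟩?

G' = [G, G] is generated by all commutators. The generator-pair commutators are: [x, y] = x⁴.
The subgroup they normally generate is {e, x⁴}, of order 2.
Check: |G/G'| = 16/2 = 8 is the order of the abelianisation.

Answer: 2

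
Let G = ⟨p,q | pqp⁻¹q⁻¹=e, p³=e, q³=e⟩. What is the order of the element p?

Compute successive powers until reaching e:
  p¹ = p, p² = p², p³ = e.
The smallest positive k with pᵏ = e is 3.

Answer: 3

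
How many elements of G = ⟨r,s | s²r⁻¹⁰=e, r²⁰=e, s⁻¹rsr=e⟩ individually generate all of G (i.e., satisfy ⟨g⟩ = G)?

⟨g⟩ = G would require ord(g) = |G| = 40, but the maximum element order in G is 20 < 40. So G is not cyclic and no single element generates it: the count is 0.

Answer: 0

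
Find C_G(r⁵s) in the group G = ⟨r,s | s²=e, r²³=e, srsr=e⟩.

⟨r⁵s⟩ ⊆ C_G(r⁵s) since powers of r⁵s commute with r⁵s; so |C_G(r⁵s)| ≥ |⟨r⁵s⟩| = 2.
By orbit–stabilizer, |C_G(r⁵s)| = |G| / |conj. class of r⁵s| = 46 / 23 = 2.
The 2 elements commuting with r⁵s are {e, r⁵s}.

Answer: {e, r⁵s}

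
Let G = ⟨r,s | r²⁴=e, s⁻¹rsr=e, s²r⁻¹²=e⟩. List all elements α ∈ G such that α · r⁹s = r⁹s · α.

⟨r⁹s⟩ ⊆ C_G(r⁹s) since powers of r⁹s commute with r⁹s; so |C_G(r⁹s)| ≥ |⟨r⁹s⟩| = 4.
By orbit–stabilizer, |C_G(r⁹s)| = |G| / |conj. class of r⁹s| = 48 / 12 = 4.
The 4 elements commuting with r⁹s are {e, r¹², r⁹s, r⁹s⁻¹}.

Answer: {e, r¹², r⁹s, r⁹s⁻¹}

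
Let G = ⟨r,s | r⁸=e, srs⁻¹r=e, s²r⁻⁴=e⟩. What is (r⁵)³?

Compute successive powers of (r⁵), reducing at each step:
  (r⁵)²: (r⁵) · r⁵ = r²
  (r⁵)³: (r²) · r⁵ = r⁷

Answer: r⁷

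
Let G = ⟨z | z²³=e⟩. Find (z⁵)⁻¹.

The order of (z⁵) is 23 (smallest k with (z⁵)ᵏ = e), so (z⁵)⁻¹ = (z⁵)²² = z¹⁸.
Check: (z⁵) · (z¹⁸) → (z⁵) · z¹⁸ = e, giving e as required.

Answer: z¹⁸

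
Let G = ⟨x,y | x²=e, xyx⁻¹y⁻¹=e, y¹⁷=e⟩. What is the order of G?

Enumerate words in the generators, reducing via the relations: the distinct elements are
  {e, x, y, xy, y², y³, y⁴, y⁵, y⁶, y⁷, y⁸, y⁹, xy², xy³, xy⁴, xy⁵, xy⁶, xy⁷, xy⁸, xy⁹, y¹², y¹³, y¹¹, y¹⁰, y¹⁴, y¹⁵, y¹⁶, xy¹², xy¹³, xy¹¹, xy¹⁰, xy¹⁴, xy¹⁵, xy¹⁶}.
No further products give new elements, so |G| = 34.

Answer: 34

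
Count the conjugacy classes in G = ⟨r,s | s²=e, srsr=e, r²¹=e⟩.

The conjugacy classes (representative and size) are:
  [e] (size 1), [r²⁰] (size 2), [r²] (size 2), [r³] (size 2), [r¹⁷] (size 2), [r⁵] (size 2), [r⁶] (size 2), [r⁷] (size 2), [r⁸] (size 2), [r⁹] (size 2), [r¹⁰] (size 2), [s] (size 21).
Class equation: 1 + 2 + 2 + 2 + 2 + 2 + 2 + 2 + 2 + 2 + 2 + 21 = 42 = |G|. So G has 12 conjugacy classes.

Answer: 12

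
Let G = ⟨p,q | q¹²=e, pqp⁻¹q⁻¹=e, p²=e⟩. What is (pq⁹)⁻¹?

The order of (pq⁹) is 4 (smallest k with (pq⁹)ᵏ = e), so (pq⁹)⁻¹ = (pq⁹)³ = pq³.
Check: (pq⁹) · (pq³) → (pq⁹) · p = q⁹;   (q⁹) · q³ = e, giving e as required.

Answer: pq³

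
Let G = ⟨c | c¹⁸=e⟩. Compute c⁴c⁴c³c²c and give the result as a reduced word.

Multiply left to right, reducing at each step:
  (c⁴) · c⁴ = c⁸
  (c⁸) · c³ = c¹¹
  (c¹¹) · c² = c¹³
  (c¹³) · c = c¹⁴

Answer: c¹⁴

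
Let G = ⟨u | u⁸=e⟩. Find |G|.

G is generated by a single element, so G is cyclic. The relator gives u⁸ = e and no smaller power is forced to be e, so the 8 powers {e, u, u², u³, u⁴, u⁵, u⁶, u⁷} are distinct. Hence |G| = 8.

Answer: 8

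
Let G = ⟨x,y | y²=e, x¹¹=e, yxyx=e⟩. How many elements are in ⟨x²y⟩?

|⟨x²y⟩| equals the order of x²y. Compute successive powers until reaching e:
  (x²y)¹ = x²y, (x²y)² = e.
The smallest positive k with (x²y)ᵏ = e is 2, so |⟨x²y⟩| = 2.

Answer: 2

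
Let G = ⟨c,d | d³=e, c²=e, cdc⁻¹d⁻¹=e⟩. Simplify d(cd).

Compute d · (cd) by multiplying left to right and reducing via the relations at each step:
  d · c = cd
  (cd) · d = cd²

Answer: cd²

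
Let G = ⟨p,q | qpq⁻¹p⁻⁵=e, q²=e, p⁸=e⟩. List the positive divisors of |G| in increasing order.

|G| = 16 = 2⁴. By Lagrange's theorem the order of any subgroup divides 16; the divisors of 16 are 1, 2, 4, 8, 16.

Answer: 1, 2, 4, 8, 16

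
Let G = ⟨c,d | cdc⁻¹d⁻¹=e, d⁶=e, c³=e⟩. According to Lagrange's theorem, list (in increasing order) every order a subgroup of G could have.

|G| = 18 = 2 · 3². By Lagrange's theorem the order of any subgroup divides 18; the divisors of 18 are 1, 2, 3, 6, 9, 18.

Answer: 1, 2, 3, 6, 9, 18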